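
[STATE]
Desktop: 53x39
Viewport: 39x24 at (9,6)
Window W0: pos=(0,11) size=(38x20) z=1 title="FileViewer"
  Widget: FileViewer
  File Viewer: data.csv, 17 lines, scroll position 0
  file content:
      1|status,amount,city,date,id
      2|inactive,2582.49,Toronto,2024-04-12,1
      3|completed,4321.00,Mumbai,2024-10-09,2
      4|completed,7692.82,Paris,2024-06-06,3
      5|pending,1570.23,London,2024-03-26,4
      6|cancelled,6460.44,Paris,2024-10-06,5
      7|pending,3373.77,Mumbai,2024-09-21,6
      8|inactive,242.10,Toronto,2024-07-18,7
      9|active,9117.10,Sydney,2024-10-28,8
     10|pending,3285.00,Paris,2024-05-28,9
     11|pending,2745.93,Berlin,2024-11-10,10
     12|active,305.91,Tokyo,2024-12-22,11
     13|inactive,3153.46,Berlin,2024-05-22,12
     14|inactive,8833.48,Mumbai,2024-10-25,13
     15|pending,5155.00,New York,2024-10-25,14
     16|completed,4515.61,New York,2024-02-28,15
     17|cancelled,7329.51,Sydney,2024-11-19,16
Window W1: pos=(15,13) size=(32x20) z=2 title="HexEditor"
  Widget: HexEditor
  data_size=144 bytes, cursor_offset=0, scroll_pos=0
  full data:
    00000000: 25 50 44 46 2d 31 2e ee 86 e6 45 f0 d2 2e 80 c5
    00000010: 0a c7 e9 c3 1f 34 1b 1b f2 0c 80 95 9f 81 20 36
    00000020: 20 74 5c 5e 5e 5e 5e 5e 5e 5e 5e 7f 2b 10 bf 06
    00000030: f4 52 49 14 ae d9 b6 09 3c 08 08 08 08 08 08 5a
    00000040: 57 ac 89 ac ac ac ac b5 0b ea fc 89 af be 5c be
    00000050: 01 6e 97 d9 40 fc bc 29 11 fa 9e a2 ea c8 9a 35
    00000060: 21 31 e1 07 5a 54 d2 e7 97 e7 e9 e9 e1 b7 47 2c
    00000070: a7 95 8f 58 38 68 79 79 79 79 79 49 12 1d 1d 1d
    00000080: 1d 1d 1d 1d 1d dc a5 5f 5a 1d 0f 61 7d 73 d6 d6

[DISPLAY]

                                       
                                       
                                       
                                       
                                       
━━━━━━━━━━━━━━━━━━━━━━━━━━━━┓          
wer                         ┃          
──────┏━━━━━━━━━━━━━━━━━━━━━━━━━━━━━━┓ 
mount,┃ HexEditor                    ┃ 
,2582.┠──────────────────────────────┨ 
d,4321┃00000000  25 50 44 46 2d 31 2e┃ 
d,7692┃00000010  0a c7 e9 c3 1f 34 1b┃ 
1570.2┃00000020  20 74 5c 5e 5e 5e 5e┃ 
d,6460┃00000030  f4 52 49 14 ae d9 b6┃ 
3373.7┃00000040  57 ac 89 ac ac ac ac┃ 
,242.1┃00000050  01 6e 97 d9 40 fc bc┃ 
117.10┃00000060  21 31 e1 07 5a 54 d2┃ 
3285.0┃00000070  a7 95 8f 58 38 68 79┃ 
2745.9┃00000080  1d 1d 1d 1d 1d dc a5┃ 
05.91,┃                              ┃ 
,3153.┃                              ┃ 
,8833.┃                              ┃ 
5155.0┃                              ┃ 
d,4515┃                              ┃ 


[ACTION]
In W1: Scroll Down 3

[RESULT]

                                       
                                       
                                       
                                       
                                       
━━━━━━━━━━━━━━━━━━━━━━━━━━━━┓          
wer                         ┃          
──────┏━━━━━━━━━━━━━━━━━━━━━━━━━━━━━━┓ 
mount,┃ HexEditor                    ┃ 
,2582.┠──────────────────────────────┨ 
d,4321┃00000030  f4 52 49 14 ae d9 b6┃ 
d,7692┃00000040  57 ac 89 ac ac ac ac┃ 
1570.2┃00000050  01 6e 97 d9 40 fc bc┃ 
d,6460┃00000060  21 31 e1 07 5a 54 d2┃ 
3373.7┃00000070  a7 95 8f 58 38 68 79┃ 
,242.1┃00000080  1d 1d 1d 1d 1d dc a5┃ 
117.10┃                              ┃ 
3285.0┃                              ┃ 
2745.9┃                              ┃ 
05.91,┃                              ┃ 
,3153.┃                              ┃ 
,8833.┃                              ┃ 
5155.0┃                              ┃ 
d,4515┃                              ┃ 


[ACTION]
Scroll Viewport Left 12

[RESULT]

                                       
                                       
                                       
                                       
                                       
┏━━━━━━━━━━━━━━━━━━━━━━━━━━━━━━━━━━━━┓ 
┃ FileViewer                         ┃ 
┠──────────────┏━━━━━━━━━━━━━━━━━━━━━━━
┃status,amount,┃ HexEditor             
┃inactive,2582.┠───────────────────────
┃completed,4321┃00000030  f4 52 49 14 a
┃completed,7692┃00000040  57 ac 89 ac a
┃pending,1570.2┃00000050  01 6e 97 d9 4
┃cancelled,6460┃00000060  21 31 e1 07 5
┃pending,3373.7┃00000070  a7 95 8f 58 3
┃inactive,242.1┃00000080  1d 1d 1d 1d 1
┃active,9117.10┃                       
┃pending,3285.0┃                       
┃pending,2745.9┃                       
┃active,305.91,┃                       
┃inactive,3153.┃                       
┃inactive,8833.┃                       
┃pending,5155.0┃                       
┃completed,4515┃                       


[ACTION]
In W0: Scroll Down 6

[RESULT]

                                       
                                       
                                       
                                       
                                       
┏━━━━━━━━━━━━━━━━━━━━━━━━━━━━━━━━━━━━┓ 
┃ FileViewer                         ┃ 
┠──────────────┏━━━━━━━━━━━━━━━━━━━━━━━
┃inactive,2582.┃ HexEditor             
┃completed,4321┠───────────────────────
┃completed,7692┃00000030  f4 52 49 14 a
┃pending,1570.2┃00000040  57 ac 89 ac a
┃cancelled,6460┃00000050  01 6e 97 d9 4
┃pending,3373.7┃00000060  21 31 e1 07 5
┃inactive,242.1┃00000070  a7 95 8f 58 3
┃active,9117.10┃00000080  1d 1d 1d 1d 1
┃pending,3285.0┃                       
┃pending,2745.9┃                       
┃active,305.91,┃                       
┃inactive,3153.┃                       
┃inactive,8833.┃                       
┃pending,5155.0┃                       
┃completed,4515┃                       
┃cancelled,7329┃                       


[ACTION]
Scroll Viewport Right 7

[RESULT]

                                       
                                       
                                       
                                       
                                       
━━━━━━━━━━━━━━━━━━━━━━━━━━━━━━┓        
iewer                         ┃        
────────┏━━━━━━━━━━━━━━━━━━━━━━━━━━━━━━
ve,2582.┃ HexEditor                    
ted,4321┠──────────────────────────────
ted,7692┃00000030  f4 52 49 14 ae d9 b6
g,1570.2┃00000040  57 ac 89 ac ac ac ac
led,6460┃00000050  01 6e 97 d9 40 fc bc
g,3373.7┃00000060  21 31 e1 07 5a 54 d2
ve,242.1┃00000070  a7 95 8f 58 38 68 79
,9117.10┃00000080  1d 1d 1d 1d 1d dc a5
g,3285.0┃                              
g,2745.9┃                              
,305.91,┃                              
ve,3153.┃                              
ve,8833.┃                              
g,5155.0┃                              
ted,4515┃                              
led,7329┃                              


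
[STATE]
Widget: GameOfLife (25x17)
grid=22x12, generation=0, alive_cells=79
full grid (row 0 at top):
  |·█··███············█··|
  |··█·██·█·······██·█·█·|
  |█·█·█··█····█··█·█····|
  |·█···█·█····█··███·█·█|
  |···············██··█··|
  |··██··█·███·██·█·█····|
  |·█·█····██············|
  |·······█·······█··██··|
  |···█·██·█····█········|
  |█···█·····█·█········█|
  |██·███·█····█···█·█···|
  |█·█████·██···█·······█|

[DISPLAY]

Gen: 0                   
·█··███············█··   
··█·██·█·······██·█·█·   
█·█·█··█····█··█·█····   
·█···█·█····█··███·█·█   
···············██··█··   
··██··█·███·██·█·█····   
·█·█····██············   
·······█·······█··██··   
···█·██·█····█········   
█···█·····█·█········█   
██·███·█····█···█·█···   
█·█████·██···█·······█   
                         
                         
                         
                         


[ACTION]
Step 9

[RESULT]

Gen: 9                   
·······██·············   
·······██······██·····   
······█·█··██····█····   
······██···█···█······   
·····█··██············   
····███··█············   
····██······█·········   
·····█·······███······   
······█········█······   
···············█······   
········█···█·········   
········█···█·········   
                         
                         
                         
                         


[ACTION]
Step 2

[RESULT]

Gen: 11                  
·······██·············   
······█··█············   
······█·█···█·········   
·····██·····█·········   
······█···············   
·······██·█···········   
······██·····█·█······   
·····█·······█··█·····   
·····█·········██·····   
······················   
······················   
······················   
                         
                         
                         
                         


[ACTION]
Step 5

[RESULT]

Gen: 16                  
·······███············   
·····██···············   
·····██···█···········   
··········█···········   
·······█··█···········   
··········█···········   
····███··█············   
······███······██·····   
···············██·····   
······················   
······················   
······················   
                         
                         
                         
                         


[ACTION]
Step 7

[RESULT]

Gen: 23                  
·····██···············   
···█···█··············   
···███·█·█············   
····█·██·█············   
······················   
·······██·············   
······················   
···············██·····   
···············██·····   
·······█··············   
······················   
······················   
                         
                         
                         
                         


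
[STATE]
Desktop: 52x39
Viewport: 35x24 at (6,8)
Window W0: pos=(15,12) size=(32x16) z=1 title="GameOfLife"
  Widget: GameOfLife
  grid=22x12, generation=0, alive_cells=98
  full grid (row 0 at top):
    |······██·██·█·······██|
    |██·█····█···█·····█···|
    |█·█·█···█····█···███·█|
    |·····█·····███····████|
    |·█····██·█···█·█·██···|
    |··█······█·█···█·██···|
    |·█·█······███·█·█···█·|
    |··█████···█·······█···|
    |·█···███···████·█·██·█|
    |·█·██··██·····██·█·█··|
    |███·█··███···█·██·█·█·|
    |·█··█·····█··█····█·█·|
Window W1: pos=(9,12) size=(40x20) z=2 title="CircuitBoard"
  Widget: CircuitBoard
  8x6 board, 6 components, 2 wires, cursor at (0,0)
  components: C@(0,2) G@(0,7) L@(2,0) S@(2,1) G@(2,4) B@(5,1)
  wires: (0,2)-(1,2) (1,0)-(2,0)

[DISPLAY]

                                   
                                   
                                   
                                   
   ┏━━━━━━━━━━━━━━━━━━━━━━━━━━━━━━━
   ┃ CircuitBoard                  
   ┠───────────────────────────────
   ┃   0 1 2 3 4 5 6 7             
   ┃0  [.]      C                  
   ┃            │                  
   ┃1   ·       ·                  
   ┃    │                          
   ┃2   L   S           G          
   ┃                               
   ┃3                              
   ┃                               
   ┃4                              
   ┃                               
   ┃5       B                      
   ┃Cursor: (0,0)                  
   ┃                               
   ┃                               
   ┃                               
   ┗━━━━━━━━━━━━━━━━━━━━━━━━━━━━━━━


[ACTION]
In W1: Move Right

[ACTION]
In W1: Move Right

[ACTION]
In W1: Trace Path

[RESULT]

                                   
                                   
                                   
                                   
   ┏━━━━━━━━━━━━━━━━━━━━━━━━━━━━━━━
   ┃ CircuitBoard                  
   ┠───────────────────────────────
   ┃   0 1 2 3 4 5 6 7             
   ┃0          [C]                 
   ┃            │                  
   ┃1   ·       ·                  
   ┃    │                          
   ┃2   L   S           G          
   ┃                               
   ┃3                              
   ┃                               
   ┃4                              
   ┃                               
   ┃5       B                      
   ┃Cursor: (0,2)  Trace: C (1 node
   ┃                               
   ┃                               
   ┃                               
   ┗━━━━━━━━━━━━━━━━━━━━━━━━━━━━━━━


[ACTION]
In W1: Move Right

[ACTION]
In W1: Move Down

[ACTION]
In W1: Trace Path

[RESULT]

                                   
                                   
                                   
                                   
   ┏━━━━━━━━━━━━━━━━━━━━━━━━━━━━━━━
   ┃ CircuitBoard                  
   ┠───────────────────────────────
   ┃   0 1 2 3 4 5 6 7             
   ┃0           C                  
   ┃            │                  
   ┃1   ·       ·  [.]             
   ┃    │                          
   ┃2   L   S           G          
   ┃                               
   ┃3                              
   ┃                               
   ┃4                              
   ┃                               
   ┃5       B                      
   ┃Cursor: (1,3)  Trace: No connec
   ┃                               
   ┃                               
   ┃                               
   ┗━━━━━━━━━━━━━━━━━━━━━━━━━━━━━━━


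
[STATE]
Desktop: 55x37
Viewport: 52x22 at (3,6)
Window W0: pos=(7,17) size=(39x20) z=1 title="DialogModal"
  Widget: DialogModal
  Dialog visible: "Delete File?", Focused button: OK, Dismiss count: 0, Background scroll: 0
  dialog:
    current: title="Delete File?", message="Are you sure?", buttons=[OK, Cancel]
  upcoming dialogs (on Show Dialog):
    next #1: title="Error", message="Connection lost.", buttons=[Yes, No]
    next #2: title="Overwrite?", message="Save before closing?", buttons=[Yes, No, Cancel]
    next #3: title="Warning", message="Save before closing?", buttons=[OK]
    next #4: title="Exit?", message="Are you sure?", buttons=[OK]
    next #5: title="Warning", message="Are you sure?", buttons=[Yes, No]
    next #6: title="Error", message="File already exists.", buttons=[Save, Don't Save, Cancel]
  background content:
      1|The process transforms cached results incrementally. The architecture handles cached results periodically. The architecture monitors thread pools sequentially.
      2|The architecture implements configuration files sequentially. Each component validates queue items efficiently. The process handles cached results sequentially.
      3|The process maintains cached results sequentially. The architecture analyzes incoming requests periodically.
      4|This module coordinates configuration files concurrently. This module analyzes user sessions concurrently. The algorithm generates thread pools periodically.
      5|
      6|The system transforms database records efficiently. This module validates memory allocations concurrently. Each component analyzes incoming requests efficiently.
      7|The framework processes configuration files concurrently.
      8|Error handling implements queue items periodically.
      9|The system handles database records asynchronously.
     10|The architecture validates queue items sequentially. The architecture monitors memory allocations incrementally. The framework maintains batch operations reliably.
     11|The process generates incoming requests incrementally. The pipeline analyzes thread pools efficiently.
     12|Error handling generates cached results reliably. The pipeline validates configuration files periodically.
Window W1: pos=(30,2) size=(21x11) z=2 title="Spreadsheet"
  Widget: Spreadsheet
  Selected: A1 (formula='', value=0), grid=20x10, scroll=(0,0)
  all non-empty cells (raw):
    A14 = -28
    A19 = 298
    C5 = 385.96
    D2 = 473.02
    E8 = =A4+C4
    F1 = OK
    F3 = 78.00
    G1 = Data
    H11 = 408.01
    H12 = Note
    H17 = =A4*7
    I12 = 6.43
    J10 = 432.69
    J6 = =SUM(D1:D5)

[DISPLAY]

                           ┃       A       B   ┃    
                           ┃-------------------┃    
                           ┃  1      [0]       ┃    
                           ┃  2        0       ┃    
                           ┃  3        0       ┃    
                           ┃  4        0       ┃    
                           ┗━━━━━━━━━━━━━━━━━━━┛    
                                                    
                                                    
                                                    
                                                    
    ┏━━━━━━━━━━━━━━━━━━━━━━━━━━━━━━━━━━━━━┓         
    ┃ DialogModal                         ┃         
    ┠─────────────────────────────────────┨         
    ┃The process transforms cached results┃         
    ┃The architecture implements configura┃         
    ┃The process maintains cached results ┃         
    ┃This module coordinates configuration┃         
    ┃                                     ┃         
    ┃The system┌───────────────┐ase record┃         
    ┃The framew│  Delete File? │figuration┃         
    ┃Error hand│ Are you sure? │ueue items┃         


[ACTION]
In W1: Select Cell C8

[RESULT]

                           ┃       A       B   ┃    
                           ┃-------------------┃    
                           ┃  1        0       ┃    
                           ┃  2        0       ┃    
                           ┃  3        0       ┃    
                           ┃  4        0       ┃    
                           ┗━━━━━━━━━━━━━━━━━━━┛    
                                                    
                                                    
                                                    
                                                    
    ┏━━━━━━━━━━━━━━━━━━━━━━━━━━━━━━━━━━━━━┓         
    ┃ DialogModal                         ┃         
    ┠─────────────────────────────────────┨         
    ┃The process transforms cached results┃         
    ┃The architecture implements configura┃         
    ┃The process maintains cached results ┃         
    ┃This module coordinates configuration┃         
    ┃                                     ┃         
    ┃The system┌───────────────┐ase record┃         
    ┃The framew│  Delete File? │figuration┃         
    ┃Error hand│ Are you sure? │ueue items┃         


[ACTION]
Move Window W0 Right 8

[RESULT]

                           ┃       A       B   ┃    
                           ┃-------------------┃    
                           ┃  1        0       ┃    
                           ┃  2        0       ┃    
                           ┃  3        0       ┃    
                           ┃  4        0       ┃    
                           ┗━━━━━━━━━━━━━━━━━━━┛    
                                                    
                                                    
                                                    
                                                    
            ┏━━━━━━━━━━━━━━━━━━━━━━━━━━━━━━━━━━━━━┓ 
            ┃ DialogModal                         ┃ 
            ┠─────────────────────────────────────┨ 
            ┃The process transforms cached results┃ 
            ┃The architecture implements configura┃ 
            ┃The process maintains cached results ┃ 
            ┃This module coordinates configuration┃ 
            ┃                                     ┃ 
            ┃The system┌───────────────┐ase record┃ 
            ┃The framew│  Delete File? │figuration┃ 
            ┃Error hand│ Are you sure? │ueue items┃ 


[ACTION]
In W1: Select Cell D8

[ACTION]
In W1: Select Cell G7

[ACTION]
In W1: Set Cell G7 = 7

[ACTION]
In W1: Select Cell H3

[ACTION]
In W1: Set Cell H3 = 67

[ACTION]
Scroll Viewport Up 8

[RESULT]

                                                    
                                                    
                           ┏━━━━━━━━━━━━━━━━━━━┓    
                           ┃ Spreadsheet       ┃    
                           ┠───────────────────┨    
                           ┃H3: 67             ┃    
                           ┃       A       B   ┃    
                           ┃-------------------┃    
                           ┃  1        0       ┃    
                           ┃  2        0       ┃    
                           ┃  3        0       ┃    
                           ┃  4        0       ┃    
                           ┗━━━━━━━━━━━━━━━━━━━┛    
                                                    
                                                    
                                                    
                                                    
            ┏━━━━━━━━━━━━━━━━━━━━━━━━━━━━━━━━━━━━━┓ 
            ┃ DialogModal                         ┃ 
            ┠─────────────────────────────────────┨ 
            ┃The process transforms cached results┃ 
            ┃The architecture implements configura┃ 


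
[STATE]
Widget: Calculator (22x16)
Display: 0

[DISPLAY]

                     0
┌───┬───┬───┬───┐     
│ 7 │ 8 │ 9 │ ÷ │     
├───┼───┼───┼───┤     
│ 4 │ 5 │ 6 │ × │     
├───┼───┼───┼───┤     
│ 1 │ 2 │ 3 │ - │     
├───┼───┼───┼───┤     
│ 0 │ . │ = │ + │     
├───┼───┼───┼───┤     
│ C │ MC│ MR│ M+│     
└───┴───┴───┴───┘     
                      
                      
                      
                      


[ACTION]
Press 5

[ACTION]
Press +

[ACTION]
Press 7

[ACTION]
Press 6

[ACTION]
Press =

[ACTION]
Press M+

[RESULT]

                    81
┌───┬───┬───┬───┐     
│ 7 │ 8 │ 9 │ ÷ │     
├───┼───┼───┼───┤     
│ 4 │ 5 │ 6 │ × │     
├───┼───┼───┼───┤     
│ 1 │ 2 │ 3 │ - │     
├───┼───┼───┼───┤     
│ 0 │ . │ = │ + │     
├───┼───┼───┼───┤     
│ C │ MC│ MR│ M+│     
└───┴───┴───┴───┘     
                      
                      
                      
                      


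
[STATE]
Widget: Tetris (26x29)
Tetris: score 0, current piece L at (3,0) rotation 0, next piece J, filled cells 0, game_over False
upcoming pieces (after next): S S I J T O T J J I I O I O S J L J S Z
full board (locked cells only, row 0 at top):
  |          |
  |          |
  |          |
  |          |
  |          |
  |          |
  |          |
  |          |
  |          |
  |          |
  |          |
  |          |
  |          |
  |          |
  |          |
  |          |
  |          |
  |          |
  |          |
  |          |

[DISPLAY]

     ▒    │Next:          
   ▒▒▒    │█              
          │███            
          │               
          │               
          │               
          │Score:         
          │0              
          │               
          │               
          │               
          │               
          │               
          │               
          │               
          │               
          │               
          │               
          │               
          │               
          │               
          │               
          │               
          │               
          │               
          │               
          │               
          │               
          │               


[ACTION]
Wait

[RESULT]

          │Next:          
     ▒    │█              
   ▒▒▒    │███            
          │               
          │               
          │               
          │Score:         
          │0              
          │               
          │               
          │               
          │               
          │               
          │               
          │               
          │               
          │               
          │               
          │               
          │               
          │               
          │               
          │               
          │               
          │               
          │               
          │               
          │               
          │               


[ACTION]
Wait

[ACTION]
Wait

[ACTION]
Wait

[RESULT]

          │Next:          
          │█              
          │███            
          │               
     ▒    │               
   ▒▒▒    │               
          │Score:         
          │0              
          │               
          │               
          │               
          │               
          │               
          │               
          │               
          │               
          │               
          │               
          │               
          │               
          │               
          │               
          │               
          │               
          │               
          │               
          │               
          │               
          │               


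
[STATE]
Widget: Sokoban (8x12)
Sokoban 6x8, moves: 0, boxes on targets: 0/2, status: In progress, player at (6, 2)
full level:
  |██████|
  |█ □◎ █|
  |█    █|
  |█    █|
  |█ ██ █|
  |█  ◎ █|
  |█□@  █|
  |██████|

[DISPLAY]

██████  
█ □◎ █  
█    █  
█    █  
█ ██ █  
█  ◎ █  
█□@  █  
██████  
Moves: 0
        
        
        


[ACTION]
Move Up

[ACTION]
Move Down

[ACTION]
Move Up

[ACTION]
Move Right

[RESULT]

██████  
█ □◎ █  
█    █  
█    █  
█ ██ █  
█  + █  
█□   █  
██████  
Moves: 4
        
        
        


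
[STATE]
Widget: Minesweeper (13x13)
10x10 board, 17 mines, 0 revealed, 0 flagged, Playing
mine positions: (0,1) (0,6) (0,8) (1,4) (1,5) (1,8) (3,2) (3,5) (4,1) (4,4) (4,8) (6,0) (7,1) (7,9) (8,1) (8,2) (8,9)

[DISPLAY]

■■■■■■■■■■   
■■■■■■■■■■   
■■■■■■■■■■   
■■■■■■■■■■   
■■■■■■■■■■   
■■■■■■■■■■   
■■■■■■■■■■   
■■■■■■■■■■   
■■■■■■■■■■   
■■■■■■■■■■   
             
             
             


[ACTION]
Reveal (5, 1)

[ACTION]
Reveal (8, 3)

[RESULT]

■■■■■■■■■■   
■■■■■■■■■■   
■■■■■■■■■■   
■■■■■■■■■■   
■■■■■■■■■■   
■2■■■■■■■■   
■■■■■■■■■■   
■■■■■■■■■■   
■■■1■■■■■■   
■■■■■■■■■■   
             
             
             


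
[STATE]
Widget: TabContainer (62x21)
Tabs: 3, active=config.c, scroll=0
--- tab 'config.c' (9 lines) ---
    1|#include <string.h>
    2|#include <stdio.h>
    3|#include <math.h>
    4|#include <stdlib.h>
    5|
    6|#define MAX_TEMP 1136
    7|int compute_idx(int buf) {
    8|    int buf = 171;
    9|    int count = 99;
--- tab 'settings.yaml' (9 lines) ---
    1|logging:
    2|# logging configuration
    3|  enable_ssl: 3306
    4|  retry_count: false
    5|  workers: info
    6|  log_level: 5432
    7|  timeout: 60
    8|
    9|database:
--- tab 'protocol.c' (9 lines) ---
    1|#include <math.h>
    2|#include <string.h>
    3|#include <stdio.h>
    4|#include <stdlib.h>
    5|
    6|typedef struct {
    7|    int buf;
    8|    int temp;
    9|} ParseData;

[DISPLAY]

[config.c]│ settings.yaml │ protocol.c                        
──────────────────────────────────────────────────────────────
#include <string.h>                                           
#include <stdio.h>                                            
#include <math.h>                                             
#include <stdlib.h>                                           
                                                              
#define MAX_TEMP 1136                                         
int compute_idx(int buf) {                                    
    int buf = 171;                                            
    int count = 99;                                           
                                                              
                                                              
                                                              
                                                              
                                                              
                                                              
                                                              
                                                              
                                                              
                                                              


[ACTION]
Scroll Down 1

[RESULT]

[config.c]│ settings.yaml │ protocol.c                        
──────────────────────────────────────────────────────────────
#include <stdio.h>                                            
#include <math.h>                                             
#include <stdlib.h>                                           
                                                              
#define MAX_TEMP 1136                                         
int compute_idx(int buf) {                                    
    int buf = 171;                                            
    int count = 99;                                           
                                                              
                                                              
                                                              
                                                              
                                                              
                                                              
                                                              
                                                              
                                                              
                                                              
                                                              


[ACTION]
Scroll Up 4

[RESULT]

[config.c]│ settings.yaml │ protocol.c                        
──────────────────────────────────────────────────────────────
#include <string.h>                                           
#include <stdio.h>                                            
#include <math.h>                                             
#include <stdlib.h>                                           
                                                              
#define MAX_TEMP 1136                                         
int compute_idx(int buf) {                                    
    int buf = 171;                                            
    int count = 99;                                           
                                                              
                                                              
                                                              
                                                              
                                                              
                                                              
                                                              
                                                              
                                                              
                                                              


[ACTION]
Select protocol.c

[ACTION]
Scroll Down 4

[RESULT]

 config.c │ settings.yaml │[protocol.c]                       
──────────────────────────────────────────────────────────────
                                                              
typedef struct {                                              
    int buf;                                                  
    int temp;                                                 
} ParseData;                                                  
                                                              
                                                              
                                                              
                                                              
                                                              
                                                              
                                                              
                                                              
                                                              
                                                              
                                                              
                                                              
                                                              
                                                              


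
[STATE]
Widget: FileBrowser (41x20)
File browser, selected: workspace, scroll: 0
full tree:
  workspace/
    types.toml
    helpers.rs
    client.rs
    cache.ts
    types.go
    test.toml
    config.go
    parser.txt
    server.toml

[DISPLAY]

> [-] workspace/                         
    types.toml                           
    helpers.rs                           
    client.rs                            
    cache.ts                             
    types.go                             
    test.toml                            
    config.go                            
    parser.txt                           
    server.toml                          
                                         
                                         
                                         
                                         
                                         
                                         
                                         
                                         
                                         
                                         


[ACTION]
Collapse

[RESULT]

> [+] workspace/                         
                                         
                                         
                                         
                                         
                                         
                                         
                                         
                                         
                                         
                                         
                                         
                                         
                                         
                                         
                                         
                                         
                                         
                                         
                                         


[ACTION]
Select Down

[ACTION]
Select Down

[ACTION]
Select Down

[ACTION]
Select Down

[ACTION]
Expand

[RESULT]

> [-] workspace/                         
    types.toml                           
    helpers.rs                           
    client.rs                            
    cache.ts                             
    types.go                             
    test.toml                            
    config.go                            
    parser.txt                           
    server.toml                          
                                         
                                         
                                         
                                         
                                         
                                         
                                         
                                         
                                         
                                         
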